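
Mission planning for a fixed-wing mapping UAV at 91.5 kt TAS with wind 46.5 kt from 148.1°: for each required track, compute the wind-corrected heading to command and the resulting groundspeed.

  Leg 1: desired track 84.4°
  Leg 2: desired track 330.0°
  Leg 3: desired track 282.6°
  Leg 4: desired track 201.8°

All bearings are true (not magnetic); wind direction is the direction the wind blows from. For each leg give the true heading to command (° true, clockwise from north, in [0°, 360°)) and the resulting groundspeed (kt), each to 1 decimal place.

Leg 1: desired track 84.4°; wind correction +27.1° → command heading 111.5°, groundspeed 60.8 kt
Leg 2: desired track 330.0°; wind correction +1.0° → command heading 331.0°, groundspeed 138.0 kt
Leg 3: desired track 282.6°; wind correction -21.3° → command heading 261.3°, groundspeed 117.9 kt
Leg 4: desired track 201.8°; wind correction -24.2° → command heading 177.6°, groundspeed 55.9 kt

Leg 1: heading=111.5°, groundspeed=60.8 kt
Leg 2: heading=331.0°, groundspeed=138.0 kt
Leg 3: heading=261.3°, groundspeed=117.9 kt
Leg 4: heading=177.6°, groundspeed=55.9 kt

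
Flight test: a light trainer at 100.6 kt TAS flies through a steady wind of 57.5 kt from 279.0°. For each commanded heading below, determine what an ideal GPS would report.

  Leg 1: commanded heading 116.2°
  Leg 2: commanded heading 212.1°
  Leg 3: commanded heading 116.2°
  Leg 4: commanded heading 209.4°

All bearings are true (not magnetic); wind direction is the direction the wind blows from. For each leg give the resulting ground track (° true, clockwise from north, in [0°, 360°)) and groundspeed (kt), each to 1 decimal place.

Leg 1: track=110.0°, groundspeed=156.5 kt
Leg 2: track=178.0°, groundspeed=94.3 kt
Leg 3: track=110.0°, groundspeed=156.5 kt
Leg 4: track=175.6°, groundspeed=96.9 kt

Leg 1: heading 116.2°; drift -6.2° → track 110.0°, groundspeed 156.5 kt
Leg 2: heading 212.1°; drift -34.1° → track 178.0°, groundspeed 94.3 kt
Leg 3: heading 116.2°; drift -6.2° → track 110.0°, groundspeed 156.5 kt
Leg 4: heading 209.4°; drift -33.8° → track 175.6°, groundspeed 96.9 kt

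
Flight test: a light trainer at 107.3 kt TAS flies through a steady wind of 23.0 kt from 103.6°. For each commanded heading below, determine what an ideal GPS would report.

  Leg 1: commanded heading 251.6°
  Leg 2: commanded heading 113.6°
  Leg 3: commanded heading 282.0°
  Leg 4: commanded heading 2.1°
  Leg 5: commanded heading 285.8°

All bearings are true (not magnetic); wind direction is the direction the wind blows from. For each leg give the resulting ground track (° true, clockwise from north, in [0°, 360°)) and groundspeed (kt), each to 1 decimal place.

Leg 1: heading 251.6°; drift +5.5° → track 257.1°, groundspeed 127.4 kt
Leg 2: heading 113.6°; drift +2.7° → track 116.3°, groundspeed 84.7 kt
Leg 3: heading 282.0°; drift +0.3° → track 282.3°, groundspeed 130.3 kt
Leg 4: heading 2.1°; drift -11.4° → track 350.7°, groundspeed 114.1 kt
Leg 5: heading 285.8°; drift -0.4° → track 285.4°, groundspeed 130.3 kt

Leg 1: track=257.1°, groundspeed=127.4 kt
Leg 2: track=116.3°, groundspeed=84.7 kt
Leg 3: track=282.3°, groundspeed=130.3 kt
Leg 4: track=350.7°, groundspeed=114.1 kt
Leg 5: track=285.4°, groundspeed=130.3 kt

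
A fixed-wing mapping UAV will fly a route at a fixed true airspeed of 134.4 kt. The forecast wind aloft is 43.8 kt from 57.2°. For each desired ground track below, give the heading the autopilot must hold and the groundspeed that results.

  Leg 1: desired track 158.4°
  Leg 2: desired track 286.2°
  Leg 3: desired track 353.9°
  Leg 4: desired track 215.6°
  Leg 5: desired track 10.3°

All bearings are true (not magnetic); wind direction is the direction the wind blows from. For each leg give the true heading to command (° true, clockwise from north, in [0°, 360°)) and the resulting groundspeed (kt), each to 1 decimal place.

Leg 1: heading=139.8°, groundspeed=135.9 kt
Leg 2: heading=300.4°, groundspeed=159.0 kt
Leg 3: heading=10.8°, groundspeed=108.9 kt
Leg 4: heading=208.7°, groundspeed=174.2 kt
Leg 5: heading=24.1°, groundspeed=100.6 kt

Leg 1: desired track 158.4°; wind correction -18.6° → command heading 139.8°, groundspeed 135.9 kt
Leg 2: desired track 286.2°; wind correction +14.2° → command heading 300.4°, groundspeed 159.0 kt
Leg 3: desired track 353.9°; wind correction +16.9° → command heading 10.8°, groundspeed 108.9 kt
Leg 4: desired track 215.6°; wind correction -6.9° → command heading 208.7°, groundspeed 174.2 kt
Leg 5: desired track 10.3°; wind correction +13.8° → command heading 24.1°, groundspeed 100.6 kt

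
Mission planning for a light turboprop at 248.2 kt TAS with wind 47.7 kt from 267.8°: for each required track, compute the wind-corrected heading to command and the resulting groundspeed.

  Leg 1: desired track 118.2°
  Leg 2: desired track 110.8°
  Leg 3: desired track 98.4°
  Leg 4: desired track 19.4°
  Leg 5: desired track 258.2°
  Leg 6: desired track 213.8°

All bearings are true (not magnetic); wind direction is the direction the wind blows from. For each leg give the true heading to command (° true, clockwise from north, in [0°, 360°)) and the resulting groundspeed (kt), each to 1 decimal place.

Leg 1: heading=123.8°, groundspeed=288.2 kt
Leg 2: heading=115.1°, groundspeed=291.4 kt
Leg 3: heading=100.4°, groundspeed=294.9 kt
Leg 4: heading=9.1°, groundspeed=261.8 kt
Leg 5: heading=260.0°, groundspeed=201.0 kt
Leg 6: heading=222.7°, groundspeed=217.1 kt

Leg 1: desired track 118.2°; wind correction +5.6° → command heading 123.8°, groundspeed 288.2 kt
Leg 2: desired track 110.8°; wind correction +4.3° → command heading 115.1°, groundspeed 291.4 kt
Leg 3: desired track 98.4°; wind correction +2.0° → command heading 100.4°, groundspeed 294.9 kt
Leg 4: desired track 19.4°; wind correction -10.3° → command heading 9.1°, groundspeed 261.8 kt
Leg 5: desired track 258.2°; wind correction +1.8° → command heading 260.0°, groundspeed 201.0 kt
Leg 6: desired track 213.8°; wind correction +8.9° → command heading 222.7°, groundspeed 217.1 kt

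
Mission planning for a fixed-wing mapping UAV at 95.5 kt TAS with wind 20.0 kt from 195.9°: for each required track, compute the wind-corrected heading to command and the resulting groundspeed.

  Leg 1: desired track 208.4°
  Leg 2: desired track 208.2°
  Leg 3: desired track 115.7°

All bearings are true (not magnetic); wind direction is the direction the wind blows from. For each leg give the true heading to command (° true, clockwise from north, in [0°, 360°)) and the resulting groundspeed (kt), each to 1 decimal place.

Leg 1: desired track 208.4°; wind correction -2.6° → command heading 205.8°, groundspeed 75.9 kt
Leg 2: desired track 208.2°; wind correction -2.6° → command heading 205.6°, groundspeed 75.9 kt
Leg 3: desired track 115.7°; wind correction +11.9° → command heading 127.6°, groundspeed 90.0 kt

Leg 1: heading=205.8°, groundspeed=75.9 kt
Leg 2: heading=205.6°, groundspeed=75.9 kt
Leg 3: heading=127.6°, groundspeed=90.0 kt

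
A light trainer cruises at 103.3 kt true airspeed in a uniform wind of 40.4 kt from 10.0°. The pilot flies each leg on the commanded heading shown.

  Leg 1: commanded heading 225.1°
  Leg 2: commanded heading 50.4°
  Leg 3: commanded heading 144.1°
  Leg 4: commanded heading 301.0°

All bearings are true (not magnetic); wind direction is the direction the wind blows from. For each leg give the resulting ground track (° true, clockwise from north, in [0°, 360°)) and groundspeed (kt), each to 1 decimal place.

Leg 1: heading 225.1°; drift -9.7° → track 215.4°, groundspeed 138.3 kt
Leg 2: heading 50.4°; drift +19.8° → track 70.2°, groundspeed 77.1 kt
Leg 3: heading 144.1°; drift +12.4° → track 156.5°, groundspeed 134.6 kt
Leg 4: heading 301.0°; drift -23.0° → track 278.0°, groundspeed 96.5 kt

Leg 1: track=215.4°, groundspeed=138.3 kt
Leg 2: track=70.2°, groundspeed=77.1 kt
Leg 3: track=156.5°, groundspeed=134.6 kt
Leg 4: track=278.0°, groundspeed=96.5 kt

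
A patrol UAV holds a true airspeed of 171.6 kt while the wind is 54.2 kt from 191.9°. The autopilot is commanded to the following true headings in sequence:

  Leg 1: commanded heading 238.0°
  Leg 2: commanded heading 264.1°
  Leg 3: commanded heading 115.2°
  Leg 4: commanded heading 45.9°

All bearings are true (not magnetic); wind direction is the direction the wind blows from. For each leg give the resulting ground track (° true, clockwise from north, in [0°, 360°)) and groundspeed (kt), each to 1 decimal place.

Leg 1: track=254.2°, groundspeed=139.6 kt
Leg 2: track=282.5°, groundspeed=163.4 kt
Leg 3: track=96.9°, groundspeed=167.6 kt
Leg 4: track=37.9°, groundspeed=218.6 kt

Leg 1: heading 238.0°; drift +16.2° → track 254.2°, groundspeed 139.6 kt
Leg 2: heading 264.1°; drift +18.4° → track 282.5°, groundspeed 163.4 kt
Leg 3: heading 115.2°; drift -18.3° → track 96.9°, groundspeed 167.6 kt
Leg 4: heading 45.9°; drift -8.0° → track 37.9°, groundspeed 218.6 kt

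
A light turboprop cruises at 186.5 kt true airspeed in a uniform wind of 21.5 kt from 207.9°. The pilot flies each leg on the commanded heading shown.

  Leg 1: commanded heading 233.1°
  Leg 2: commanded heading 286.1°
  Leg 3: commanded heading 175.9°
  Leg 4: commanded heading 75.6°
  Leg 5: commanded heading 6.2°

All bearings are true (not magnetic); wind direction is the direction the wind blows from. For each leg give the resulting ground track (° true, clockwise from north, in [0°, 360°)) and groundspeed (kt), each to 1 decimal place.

Leg 1: heading 233.1°; drift +3.1° → track 236.2°, groundspeed 167.3 kt
Leg 2: heading 286.1°; drift +6.6° → track 292.7°, groundspeed 183.3 kt
Leg 3: heading 175.9°; drift -3.9° → track 172.0°, groundspeed 168.7 kt
Leg 4: heading 75.6°; drift -4.5° → track 71.1°, groundspeed 201.6 kt
Leg 5: heading 6.2°; drift +2.2° → track 8.4°, groundspeed 206.6 kt

Leg 1: track=236.2°, groundspeed=167.3 kt
Leg 2: track=292.7°, groundspeed=183.3 kt
Leg 3: track=172.0°, groundspeed=168.7 kt
Leg 4: track=71.1°, groundspeed=201.6 kt
Leg 5: track=8.4°, groundspeed=206.6 kt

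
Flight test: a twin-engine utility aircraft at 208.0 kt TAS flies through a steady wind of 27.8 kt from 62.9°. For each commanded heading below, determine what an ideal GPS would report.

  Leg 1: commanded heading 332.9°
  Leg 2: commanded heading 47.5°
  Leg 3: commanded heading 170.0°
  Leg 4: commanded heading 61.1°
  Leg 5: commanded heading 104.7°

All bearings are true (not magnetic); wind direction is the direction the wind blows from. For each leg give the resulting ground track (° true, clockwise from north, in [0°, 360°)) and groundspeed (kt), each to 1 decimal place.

Leg 1: track=325.3°, groundspeed=209.8 kt
Leg 2: track=45.2°, groundspeed=181.3 kt
Leg 3: track=177.0°, groundspeed=217.8 kt
Leg 4: track=60.8°, groundspeed=180.2 kt
Leg 5: track=110.4°, groundspeed=188.2 kt

Leg 1: heading 332.9°; drift -7.6° → track 325.3°, groundspeed 209.8 kt
Leg 2: heading 47.5°; drift -2.3° → track 45.2°, groundspeed 181.3 kt
Leg 3: heading 170.0°; drift +7.0° → track 177.0°, groundspeed 217.8 kt
Leg 4: heading 61.1°; drift -0.3° → track 60.8°, groundspeed 180.2 kt
Leg 5: heading 104.7°; drift +5.7° → track 110.4°, groundspeed 188.2 kt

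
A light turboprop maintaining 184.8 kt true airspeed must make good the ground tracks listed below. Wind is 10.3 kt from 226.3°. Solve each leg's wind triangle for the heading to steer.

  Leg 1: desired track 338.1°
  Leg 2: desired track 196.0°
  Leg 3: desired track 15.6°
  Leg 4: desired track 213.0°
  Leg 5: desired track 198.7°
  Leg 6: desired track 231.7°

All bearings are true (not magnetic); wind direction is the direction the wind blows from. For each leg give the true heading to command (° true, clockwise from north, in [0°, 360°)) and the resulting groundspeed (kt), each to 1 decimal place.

Leg 1: heading=335.1°, groundspeed=188.4 kt
Leg 2: heading=197.6°, groundspeed=175.8 kt
Leg 3: heading=14.0°, groundspeed=193.6 kt
Leg 4: heading=213.7°, groundspeed=174.8 kt
Leg 5: heading=200.2°, groundspeed=175.6 kt
Leg 6: heading=231.4°, groundspeed=174.5 kt

Leg 1: desired track 338.1°; wind correction -3.0° → command heading 335.1°, groundspeed 188.4 kt
Leg 2: desired track 196.0°; wind correction +1.6° → command heading 197.6°, groundspeed 175.8 kt
Leg 3: desired track 15.6°; wind correction -1.6° → command heading 14.0°, groundspeed 193.6 kt
Leg 4: desired track 213.0°; wind correction +0.7° → command heading 213.7°, groundspeed 174.8 kt
Leg 5: desired track 198.7°; wind correction +1.5° → command heading 200.2°, groundspeed 175.6 kt
Leg 6: desired track 231.7°; wind correction -0.3° → command heading 231.4°, groundspeed 174.5 kt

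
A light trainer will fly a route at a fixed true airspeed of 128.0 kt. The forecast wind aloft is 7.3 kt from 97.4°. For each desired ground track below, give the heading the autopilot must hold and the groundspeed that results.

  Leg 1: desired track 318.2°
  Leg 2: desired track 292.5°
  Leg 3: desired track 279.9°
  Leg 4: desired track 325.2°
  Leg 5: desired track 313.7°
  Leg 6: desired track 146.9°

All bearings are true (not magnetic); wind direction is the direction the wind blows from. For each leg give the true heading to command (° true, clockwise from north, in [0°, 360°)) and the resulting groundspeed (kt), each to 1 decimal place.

Leg 1: heading=320.3°, groundspeed=133.4 kt
Leg 2: heading=293.4°, groundspeed=135.0 kt
Leg 3: heading=280.0°, groundspeed=135.3 kt
Leg 4: heading=327.6°, groundspeed=132.8 kt
Leg 5: heading=315.6°, groundspeed=133.8 kt
Leg 6: heading=144.4°, groundspeed=123.1 kt

Leg 1: desired track 318.2°; wind correction +2.1° → command heading 320.3°, groundspeed 133.4 kt
Leg 2: desired track 292.5°; wind correction +0.9° → command heading 293.4°, groundspeed 135.0 kt
Leg 3: desired track 279.9°; wind correction +0.1° → command heading 280.0°, groundspeed 135.3 kt
Leg 4: desired track 325.2°; wind correction +2.4° → command heading 327.6°, groundspeed 132.8 kt
Leg 5: desired track 313.7°; wind correction +1.9° → command heading 315.6°, groundspeed 133.8 kt
Leg 6: desired track 146.9°; wind correction -2.5° → command heading 144.4°, groundspeed 123.1 kt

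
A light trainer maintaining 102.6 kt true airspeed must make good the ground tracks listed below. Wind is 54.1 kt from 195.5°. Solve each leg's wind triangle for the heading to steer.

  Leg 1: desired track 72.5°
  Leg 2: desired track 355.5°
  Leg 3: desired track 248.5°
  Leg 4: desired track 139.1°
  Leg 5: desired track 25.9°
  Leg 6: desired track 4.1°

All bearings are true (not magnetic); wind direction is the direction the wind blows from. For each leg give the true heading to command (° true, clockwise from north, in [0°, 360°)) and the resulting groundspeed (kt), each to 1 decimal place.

Leg 1: heading=98.7°, groundspeed=121.5 kt
Leg 2: heading=345.1°, groundspeed=151.8 kt
Leg 3: heading=223.6°, groundspeed=60.5 kt
Leg 4: heading=165.2°, groundspeed=62.2 kt
Leg 5: heading=31.4°, groundspeed=155.3 kt
Leg 6: heading=358.1°, groundspeed=155.1 kt

Leg 1: desired track 72.5°; wind correction +26.2° → command heading 98.7°, groundspeed 121.5 kt
Leg 2: desired track 355.5°; wind correction -10.4° → command heading 345.1°, groundspeed 151.8 kt
Leg 3: desired track 248.5°; wind correction -24.9° → command heading 223.6°, groundspeed 60.5 kt
Leg 4: desired track 139.1°; wind correction +26.1° → command heading 165.2°, groundspeed 62.2 kt
Leg 5: desired track 25.9°; wind correction +5.5° → command heading 31.4°, groundspeed 155.3 kt
Leg 6: desired track 4.1°; wind correction -6.0° → command heading 358.1°, groundspeed 155.1 kt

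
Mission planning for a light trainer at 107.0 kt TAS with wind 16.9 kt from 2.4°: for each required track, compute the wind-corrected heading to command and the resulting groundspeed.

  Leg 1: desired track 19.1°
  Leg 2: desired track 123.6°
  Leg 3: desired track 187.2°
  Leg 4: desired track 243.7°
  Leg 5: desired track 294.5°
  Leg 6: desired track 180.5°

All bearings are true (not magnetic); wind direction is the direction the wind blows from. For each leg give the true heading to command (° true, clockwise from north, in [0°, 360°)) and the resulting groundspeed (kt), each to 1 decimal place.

Leg 1: heading=16.5°, groundspeed=90.7 kt
Leg 2: heading=115.8°, groundspeed=114.8 kt
Leg 3: heading=188.0°, groundspeed=123.8 kt
Leg 4: heading=251.7°, groundspeed=114.1 kt
Leg 5: heading=302.9°, groundspeed=99.5 kt
Leg 6: heading=180.2°, groundspeed=123.9 kt

Leg 1: desired track 19.1°; wind correction -2.6° → command heading 16.5°, groundspeed 90.7 kt
Leg 2: desired track 123.6°; wind correction -7.8° → command heading 115.8°, groundspeed 114.8 kt
Leg 3: desired track 187.2°; wind correction +0.8° → command heading 188.0°, groundspeed 123.8 kt
Leg 4: desired track 243.7°; wind correction +8.0° → command heading 251.7°, groundspeed 114.1 kt
Leg 5: desired track 294.5°; wind correction +8.4° → command heading 302.9°, groundspeed 99.5 kt
Leg 6: desired track 180.5°; wind correction -0.3° → command heading 180.2°, groundspeed 123.9 kt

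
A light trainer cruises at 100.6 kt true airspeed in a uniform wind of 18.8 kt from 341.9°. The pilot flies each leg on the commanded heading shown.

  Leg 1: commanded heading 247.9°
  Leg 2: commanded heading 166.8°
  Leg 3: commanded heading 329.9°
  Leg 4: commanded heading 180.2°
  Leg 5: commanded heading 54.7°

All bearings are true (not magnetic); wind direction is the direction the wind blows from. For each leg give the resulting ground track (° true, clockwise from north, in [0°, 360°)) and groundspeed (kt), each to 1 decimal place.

Leg 1: heading 247.9°; drift -10.4° → track 237.5°, groundspeed 103.6 kt
Leg 2: heading 166.8°; drift -0.8° → track 166.0°, groundspeed 119.3 kt
Leg 3: heading 329.9°; drift -2.7° → track 327.2°, groundspeed 82.3 kt
Leg 4: heading 180.2°; drift -2.9° → track 177.3°, groundspeed 118.6 kt
Leg 5: heading 54.7°; drift +10.7° → track 65.4°, groundspeed 96.7 kt

Leg 1: track=237.5°, groundspeed=103.6 kt
Leg 2: track=166.0°, groundspeed=119.3 kt
Leg 3: track=327.2°, groundspeed=82.3 kt
Leg 4: track=177.3°, groundspeed=118.6 kt
Leg 5: track=65.4°, groundspeed=96.7 kt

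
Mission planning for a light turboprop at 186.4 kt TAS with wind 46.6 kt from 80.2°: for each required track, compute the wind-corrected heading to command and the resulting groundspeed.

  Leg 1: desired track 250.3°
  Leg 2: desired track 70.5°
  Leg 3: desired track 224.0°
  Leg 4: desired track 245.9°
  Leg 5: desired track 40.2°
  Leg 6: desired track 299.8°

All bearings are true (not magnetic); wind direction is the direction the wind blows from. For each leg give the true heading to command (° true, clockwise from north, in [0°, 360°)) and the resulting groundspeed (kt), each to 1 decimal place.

Leg 1: desired track 250.3°; wind correction -2.5° → command heading 247.8°, groundspeed 232.1 kt
Leg 2: desired track 70.5°; wind correction +2.4° → command heading 72.9°, groundspeed 140.3 kt
Leg 3: desired track 224.0°; wind correction -8.5° → command heading 215.5°, groundspeed 222.0 kt
Leg 4: desired track 245.9°; wind correction -3.5° → command heading 242.4°, groundspeed 231.2 kt
Leg 5: desired track 40.2°; wind correction +9.2° → command heading 49.4°, groundspeed 148.3 kt
Leg 6: desired track 299.8°; wind correction +9.2° → command heading 309.0°, groundspeed 219.9 kt

Leg 1: heading=247.8°, groundspeed=232.1 kt
Leg 2: heading=72.9°, groundspeed=140.3 kt
Leg 3: heading=215.5°, groundspeed=222.0 kt
Leg 4: heading=242.4°, groundspeed=231.2 kt
Leg 5: heading=49.4°, groundspeed=148.3 kt
Leg 6: heading=309.0°, groundspeed=219.9 kt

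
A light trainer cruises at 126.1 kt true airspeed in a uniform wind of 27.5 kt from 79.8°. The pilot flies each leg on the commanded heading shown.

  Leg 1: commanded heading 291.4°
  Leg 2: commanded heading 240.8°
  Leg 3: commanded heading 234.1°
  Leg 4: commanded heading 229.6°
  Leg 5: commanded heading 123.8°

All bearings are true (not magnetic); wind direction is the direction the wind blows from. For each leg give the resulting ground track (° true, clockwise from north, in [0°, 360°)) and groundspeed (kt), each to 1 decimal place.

Leg 1: track=285.9°, groundspeed=150.2 kt
Leg 2: track=244.2°, groundspeed=152.4 kt
Leg 3: track=238.6°, groundspeed=151.4 kt
Leg 4: track=234.9°, groundspeed=150.5 kt
Leg 5: track=134.0°, groundspeed=108.0 kt

Leg 1: heading 291.4°; drift -5.5° → track 285.9°, groundspeed 150.2 kt
Leg 2: heading 240.8°; drift +3.4° → track 244.2°, groundspeed 152.4 kt
Leg 3: heading 234.1°; drift +4.5° → track 238.6°, groundspeed 151.4 kt
Leg 4: heading 229.6°; drift +5.3° → track 234.9°, groundspeed 150.5 kt
Leg 5: heading 123.8°; drift +10.2° → track 134.0°, groundspeed 108.0 kt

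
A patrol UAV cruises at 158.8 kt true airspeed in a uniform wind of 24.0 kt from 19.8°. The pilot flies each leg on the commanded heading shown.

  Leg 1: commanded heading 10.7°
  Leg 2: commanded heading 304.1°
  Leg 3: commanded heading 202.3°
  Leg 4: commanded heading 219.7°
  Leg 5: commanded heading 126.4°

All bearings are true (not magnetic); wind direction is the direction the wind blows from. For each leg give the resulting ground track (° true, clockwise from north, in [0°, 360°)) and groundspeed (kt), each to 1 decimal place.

Leg 1: track=9.1°, groundspeed=135.2 kt
Leg 2: track=295.4°, groundspeed=154.6 kt
Leg 3: track=202.0°, groundspeed=182.8 kt
Leg 4: track=217.1°, groundspeed=181.6 kt
Leg 5: track=134.3°, groundspeed=167.2 kt

Leg 1: heading 10.7°; drift -1.6° → track 9.1°, groundspeed 135.2 kt
Leg 2: heading 304.1°; drift -8.7° → track 295.4°, groundspeed 154.6 kt
Leg 3: heading 202.3°; drift -0.3° → track 202.0°, groundspeed 182.8 kt
Leg 4: heading 219.7°; drift -2.6° → track 217.1°, groundspeed 181.6 kt
Leg 5: heading 126.4°; drift +7.9° → track 134.3°, groundspeed 167.2 kt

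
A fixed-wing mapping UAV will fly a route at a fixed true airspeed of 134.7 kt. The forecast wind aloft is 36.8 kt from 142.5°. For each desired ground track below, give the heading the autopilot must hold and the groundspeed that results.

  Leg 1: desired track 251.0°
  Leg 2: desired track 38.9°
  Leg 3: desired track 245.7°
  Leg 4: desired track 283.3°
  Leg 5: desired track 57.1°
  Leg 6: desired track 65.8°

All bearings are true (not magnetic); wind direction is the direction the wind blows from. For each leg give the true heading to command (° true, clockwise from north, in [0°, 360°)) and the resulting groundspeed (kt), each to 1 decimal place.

Leg 1: desired track 251.0°; wind correction -15.0° → command heading 236.0°, groundspeed 141.8 kt
Leg 2: desired track 38.9°; wind correction +15.4° → command heading 54.3°, groundspeed 138.5 kt
Leg 3: desired track 245.7°; wind correction -15.4° → command heading 230.3°, groundspeed 138.3 kt
Leg 4: desired track 283.3°; wind correction -9.9° → command heading 273.4°, groundspeed 161.2 kt
Leg 5: desired track 57.1°; wind correction +15.8° → command heading 72.9°, groundspeed 126.7 kt
Leg 6: desired track 65.8°; wind correction +15.4° → command heading 81.2°, groundspeed 121.4 kt

Leg 1: heading=236.0°, groundspeed=141.8 kt
Leg 2: heading=54.3°, groundspeed=138.5 kt
Leg 3: heading=230.3°, groundspeed=138.3 kt
Leg 4: heading=273.4°, groundspeed=161.2 kt
Leg 5: heading=72.9°, groundspeed=126.7 kt
Leg 6: heading=81.2°, groundspeed=121.4 kt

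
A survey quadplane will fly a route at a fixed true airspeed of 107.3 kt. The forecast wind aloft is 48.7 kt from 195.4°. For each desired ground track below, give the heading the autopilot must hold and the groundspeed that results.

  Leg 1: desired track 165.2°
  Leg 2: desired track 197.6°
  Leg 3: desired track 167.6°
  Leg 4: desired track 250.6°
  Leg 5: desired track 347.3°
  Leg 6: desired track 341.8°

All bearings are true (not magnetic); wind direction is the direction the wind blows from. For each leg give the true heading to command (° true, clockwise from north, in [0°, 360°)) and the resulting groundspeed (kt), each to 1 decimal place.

Leg 1: heading=178.4°, groundspeed=62.4 kt
Leg 2: heading=196.6°, groundspeed=58.6 kt
Leg 3: heading=179.8°, groundspeed=61.8 kt
Leg 4: heading=228.7°, groundspeed=71.8 kt
Leg 5: heading=335.0°, groundspeed=147.8 kt
Leg 6: heading=327.3°, groundspeed=144.4 kt

Leg 1: desired track 165.2°; wind correction +13.2° → command heading 178.4°, groundspeed 62.4 kt
Leg 2: desired track 197.6°; wind correction -1.0° → command heading 196.6°, groundspeed 58.6 kt
Leg 3: desired track 167.6°; wind correction +12.2° → command heading 179.8°, groundspeed 61.8 kt
Leg 4: desired track 250.6°; wind correction -21.9° → command heading 228.7°, groundspeed 71.8 kt
Leg 5: desired track 347.3°; wind correction -12.3° → command heading 335.0°, groundspeed 147.8 kt
Leg 6: desired track 341.8°; wind correction -14.5° → command heading 327.3°, groundspeed 144.4 kt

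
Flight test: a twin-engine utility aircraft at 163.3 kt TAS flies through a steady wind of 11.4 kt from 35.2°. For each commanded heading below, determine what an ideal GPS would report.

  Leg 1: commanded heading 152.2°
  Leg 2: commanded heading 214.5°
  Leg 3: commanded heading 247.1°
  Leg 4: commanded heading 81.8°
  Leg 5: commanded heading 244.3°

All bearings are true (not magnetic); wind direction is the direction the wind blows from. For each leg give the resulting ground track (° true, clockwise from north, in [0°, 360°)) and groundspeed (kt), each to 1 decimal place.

Leg 1: heading 152.2°; drift +3.5° → track 155.7°, groundspeed 168.8 kt
Leg 2: heading 214.5°; drift +0.0° → track 214.5°, groundspeed 174.7 kt
Leg 3: heading 247.1°; drift -2.0° → track 245.1°, groundspeed 173.1 kt
Leg 4: heading 81.8°; drift +3.0° → track 84.8°, groundspeed 155.7 kt
Leg 5: heading 244.3°; drift -1.8° → track 242.5°, groundspeed 173.3 kt

Leg 1: track=155.7°, groundspeed=168.8 kt
Leg 2: track=214.5°, groundspeed=174.7 kt
Leg 3: track=245.1°, groundspeed=173.1 kt
Leg 4: track=84.8°, groundspeed=155.7 kt
Leg 5: track=242.5°, groundspeed=173.3 kt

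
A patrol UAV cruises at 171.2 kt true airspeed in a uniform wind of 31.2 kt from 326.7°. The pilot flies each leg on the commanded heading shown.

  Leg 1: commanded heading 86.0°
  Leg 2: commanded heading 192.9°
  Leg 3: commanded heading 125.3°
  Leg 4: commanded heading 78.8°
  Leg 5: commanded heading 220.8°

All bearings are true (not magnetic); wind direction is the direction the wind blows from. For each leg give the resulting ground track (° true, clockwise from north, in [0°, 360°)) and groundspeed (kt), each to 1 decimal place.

Leg 1: track=94.3°, groundspeed=188.4 kt
Leg 2: track=186.2°, groundspeed=194.1 kt
Leg 3: track=128.6°, groundspeed=200.6 kt
Leg 4: track=87.8°, groundspeed=185.2 kt
Leg 5: track=211.3°, groundspeed=182.2 kt

Leg 1: heading 86.0°; drift +8.3° → track 94.3°, groundspeed 188.4 kt
Leg 2: heading 192.9°; drift -6.7° → track 186.2°, groundspeed 194.1 kt
Leg 3: heading 125.3°; drift +3.3° → track 128.6°, groundspeed 200.6 kt
Leg 4: heading 78.8°; drift +9.0° → track 87.8°, groundspeed 185.2 kt
Leg 5: heading 220.8°; drift -9.5° → track 211.3°, groundspeed 182.2 kt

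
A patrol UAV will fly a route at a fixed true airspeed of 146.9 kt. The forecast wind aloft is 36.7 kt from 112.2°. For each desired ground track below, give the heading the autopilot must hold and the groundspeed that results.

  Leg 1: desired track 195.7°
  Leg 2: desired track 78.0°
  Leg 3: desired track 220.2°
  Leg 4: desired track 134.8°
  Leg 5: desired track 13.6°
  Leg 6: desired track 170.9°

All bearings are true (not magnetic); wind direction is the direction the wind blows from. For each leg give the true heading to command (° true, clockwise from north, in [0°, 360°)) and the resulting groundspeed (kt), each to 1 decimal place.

Leg 1: heading=181.3°, groundspeed=138.1 kt
Leg 2: heading=86.1°, groundspeed=115.1 kt
Leg 3: heading=206.5°, groundspeed=154.0 kt
Leg 4: heading=129.3°, groundspeed=112.3 kt
Leg 5: heading=27.9°, groundspeed=147.8 kt
Leg 6: heading=158.6°, groundspeed=124.4 kt

Leg 1: desired track 195.7°; wind correction -14.4° → command heading 181.3°, groundspeed 138.1 kt
Leg 2: desired track 78.0°; wind correction +8.1° → command heading 86.1°, groundspeed 115.1 kt
Leg 3: desired track 220.2°; wind correction -13.7° → command heading 206.5°, groundspeed 154.0 kt
Leg 4: desired track 134.8°; wind correction -5.5° → command heading 129.3°, groundspeed 112.3 kt
Leg 5: desired track 13.6°; wind correction +14.3° → command heading 27.9°, groundspeed 147.8 kt
Leg 6: desired track 170.9°; wind correction -12.3° → command heading 158.6°, groundspeed 124.4 kt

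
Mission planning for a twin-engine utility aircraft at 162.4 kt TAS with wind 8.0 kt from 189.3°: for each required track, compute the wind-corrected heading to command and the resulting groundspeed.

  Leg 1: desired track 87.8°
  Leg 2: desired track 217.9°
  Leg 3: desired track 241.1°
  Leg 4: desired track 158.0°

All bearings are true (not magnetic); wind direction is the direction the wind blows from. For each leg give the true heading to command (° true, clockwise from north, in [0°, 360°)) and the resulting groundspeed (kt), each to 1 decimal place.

Leg 1: desired track 87.8°; wind correction +2.8° → command heading 90.6°, groundspeed 163.8 kt
Leg 2: desired track 217.9°; wind correction -1.4° → command heading 216.5°, groundspeed 155.3 kt
Leg 3: desired track 241.1°; wind correction -2.2° → command heading 238.9°, groundspeed 157.3 kt
Leg 4: desired track 158.0°; wind correction +1.5° → command heading 159.5°, groundspeed 155.5 kt

Leg 1: heading=90.6°, groundspeed=163.8 kt
Leg 2: heading=216.5°, groundspeed=155.3 kt
Leg 3: heading=238.9°, groundspeed=157.3 kt
Leg 4: heading=159.5°, groundspeed=155.5 kt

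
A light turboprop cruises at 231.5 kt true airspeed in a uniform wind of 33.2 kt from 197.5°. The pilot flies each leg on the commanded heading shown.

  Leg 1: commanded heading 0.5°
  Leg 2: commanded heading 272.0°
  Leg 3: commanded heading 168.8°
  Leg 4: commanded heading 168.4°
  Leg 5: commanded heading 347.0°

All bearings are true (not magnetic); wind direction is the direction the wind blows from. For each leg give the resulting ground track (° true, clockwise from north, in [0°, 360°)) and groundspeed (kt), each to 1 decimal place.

Leg 1: heading 0.5°; drift +2.1° → track 2.6°, groundspeed 263.4 kt
Leg 2: heading 272.0°; drift +8.2° → track 280.2°, groundspeed 224.9 kt
Leg 3: heading 168.8°; drift -4.5° → track 164.3°, groundspeed 203.0 kt
Leg 4: heading 168.4°; drift -4.6° → track 163.8°, groundspeed 203.1 kt
Leg 5: heading 347.0°; drift +3.7° → track 350.7°, groundspeed 260.7 kt

Leg 1: track=2.6°, groundspeed=263.4 kt
Leg 2: track=280.2°, groundspeed=224.9 kt
Leg 3: track=164.3°, groundspeed=203.0 kt
Leg 4: track=163.8°, groundspeed=203.1 kt
Leg 5: track=350.7°, groundspeed=260.7 kt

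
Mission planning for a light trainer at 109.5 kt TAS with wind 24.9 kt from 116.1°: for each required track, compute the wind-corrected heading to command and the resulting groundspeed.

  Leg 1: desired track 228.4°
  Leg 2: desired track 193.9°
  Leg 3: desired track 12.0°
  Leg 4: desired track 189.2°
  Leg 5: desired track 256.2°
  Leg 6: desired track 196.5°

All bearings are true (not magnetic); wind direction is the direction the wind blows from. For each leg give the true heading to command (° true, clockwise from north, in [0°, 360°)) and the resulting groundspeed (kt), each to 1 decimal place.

Leg 1: desired track 228.4°; wind correction -12.1° → command heading 216.3°, groundspeed 116.5 kt
Leg 2: desired track 193.9°; wind correction -12.8° → command heading 181.1°, groundspeed 101.5 kt
Leg 3: desired track 12.0°; wind correction +12.7° → command heading 24.7°, groundspeed 112.9 kt
Leg 4: desired track 189.2°; wind correction -12.6° → command heading 176.6°, groundspeed 99.6 kt
Leg 5: desired track 256.2°; wind correction -8.4° → command heading 247.8°, groundspeed 127.4 kt
Leg 6: desired track 196.5°; wind correction -13.0° → command heading 183.5°, groundspeed 102.6 kt

Leg 1: heading=216.3°, groundspeed=116.5 kt
Leg 2: heading=181.1°, groundspeed=101.5 kt
Leg 3: heading=24.7°, groundspeed=112.9 kt
Leg 4: heading=176.6°, groundspeed=99.6 kt
Leg 5: heading=247.8°, groundspeed=127.4 kt
Leg 6: heading=183.5°, groundspeed=102.6 kt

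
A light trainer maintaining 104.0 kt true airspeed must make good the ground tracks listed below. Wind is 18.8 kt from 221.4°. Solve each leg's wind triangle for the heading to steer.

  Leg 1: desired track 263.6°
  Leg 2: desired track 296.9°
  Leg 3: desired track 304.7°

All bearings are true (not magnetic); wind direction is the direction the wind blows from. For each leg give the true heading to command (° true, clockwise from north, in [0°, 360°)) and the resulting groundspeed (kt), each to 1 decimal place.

Leg 1: desired track 263.6°; wind correction -7.0° → command heading 256.6°, groundspeed 89.3 kt
Leg 2: desired track 296.9°; wind correction -10.1° → command heading 286.8°, groundspeed 97.7 kt
Leg 3: desired track 304.7°; wind correction -10.3° → command heading 294.4°, groundspeed 100.1 kt

Leg 1: heading=256.6°, groundspeed=89.3 kt
Leg 2: heading=286.8°, groundspeed=97.7 kt
Leg 3: heading=294.4°, groundspeed=100.1 kt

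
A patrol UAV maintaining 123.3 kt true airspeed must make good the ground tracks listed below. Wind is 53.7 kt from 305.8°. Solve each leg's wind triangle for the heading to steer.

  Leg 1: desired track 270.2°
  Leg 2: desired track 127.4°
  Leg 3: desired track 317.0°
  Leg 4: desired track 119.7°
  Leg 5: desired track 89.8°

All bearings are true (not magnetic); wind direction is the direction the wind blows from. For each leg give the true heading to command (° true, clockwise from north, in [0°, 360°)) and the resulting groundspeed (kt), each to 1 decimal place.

Leg 1: heading=284.9°, groundspeed=75.6 kt
Leg 2: heading=128.1°, groundspeed=177.0 kt
Leg 3: heading=312.1°, groundspeed=70.2 kt
Leg 4: heading=117.0°, groundspeed=176.6 kt
Leg 5: heading=75.0°, groundspeed=162.6 kt

Leg 1: desired track 270.2°; wind correction +14.7° → command heading 284.9°, groundspeed 75.6 kt
Leg 2: desired track 127.4°; wind correction +0.7° → command heading 128.1°, groundspeed 177.0 kt
Leg 3: desired track 317.0°; wind correction -4.9° → command heading 312.1°, groundspeed 70.2 kt
Leg 4: desired track 119.7°; wind correction -2.7° → command heading 117.0°, groundspeed 176.6 kt
Leg 5: desired track 89.8°; wind correction -14.8° → command heading 75.0°, groundspeed 162.6 kt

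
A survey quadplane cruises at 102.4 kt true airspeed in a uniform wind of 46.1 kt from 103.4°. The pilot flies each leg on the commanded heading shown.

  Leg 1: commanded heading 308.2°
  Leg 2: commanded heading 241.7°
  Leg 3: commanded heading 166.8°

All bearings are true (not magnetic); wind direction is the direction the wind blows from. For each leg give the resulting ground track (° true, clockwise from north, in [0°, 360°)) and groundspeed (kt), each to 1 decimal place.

Leg 1: heading 308.2°; drift -7.6° → track 300.6°, groundspeed 145.5 kt
Leg 2: heading 241.7°; drift +12.6° → track 254.3°, groundspeed 140.2 kt
Leg 3: heading 166.8°; drift +26.8° → track 193.6°, groundspeed 91.6 kt

Leg 1: track=300.6°, groundspeed=145.5 kt
Leg 2: track=254.3°, groundspeed=140.2 kt
Leg 3: track=193.6°, groundspeed=91.6 kt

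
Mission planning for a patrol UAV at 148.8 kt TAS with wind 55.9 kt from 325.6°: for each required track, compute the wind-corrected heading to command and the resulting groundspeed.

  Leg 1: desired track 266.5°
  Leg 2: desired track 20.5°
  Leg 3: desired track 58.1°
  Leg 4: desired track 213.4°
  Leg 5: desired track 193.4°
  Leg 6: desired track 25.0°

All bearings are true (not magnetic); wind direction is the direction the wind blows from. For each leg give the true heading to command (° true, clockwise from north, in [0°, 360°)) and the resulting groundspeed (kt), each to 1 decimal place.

Leg 1: heading=285.3°, groundspeed=112.2 kt
Leg 2: heading=2.6°, groundspeed=109.5 kt
Leg 3: heading=36.1°, groundspeed=140.4 kt
Leg 4: heading=233.8°, groundspeed=160.6 kt
Leg 5: heading=209.6°, groundspeed=180.5 kt
Leg 6: heading=6.1°, groundspeed=112.4 kt

Leg 1: desired track 266.5°; wind correction +18.8° → command heading 285.3°, groundspeed 112.2 kt
Leg 2: desired track 20.5°; wind correction -17.9° → command heading 2.6°, groundspeed 109.5 kt
Leg 3: desired track 58.1°; wind correction -22.0° → command heading 36.1°, groundspeed 140.4 kt
Leg 4: desired track 213.4°; wind correction +20.4° → command heading 233.8°, groundspeed 160.6 kt
Leg 5: desired track 193.4°; wind correction +16.2° → command heading 209.6°, groundspeed 180.5 kt
Leg 6: desired track 25.0°; wind correction -18.9° → command heading 6.1°, groundspeed 112.4 kt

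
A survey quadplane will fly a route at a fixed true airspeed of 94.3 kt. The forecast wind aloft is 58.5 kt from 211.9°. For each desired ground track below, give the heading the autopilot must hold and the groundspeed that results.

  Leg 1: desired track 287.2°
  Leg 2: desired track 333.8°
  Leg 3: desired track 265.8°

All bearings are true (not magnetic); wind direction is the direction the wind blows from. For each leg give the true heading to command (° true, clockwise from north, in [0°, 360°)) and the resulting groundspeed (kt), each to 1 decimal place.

Leg 1: desired track 287.2°; wind correction -36.9° → command heading 250.3°, groundspeed 60.6 kt
Leg 2: desired track 333.8°; wind correction -31.8° → command heading 302.0°, groundspeed 111.1 kt
Leg 3: desired track 265.8°; wind correction -30.1° → command heading 235.7°, groundspeed 47.1 kt

Leg 1: heading=250.3°, groundspeed=60.6 kt
Leg 2: heading=302.0°, groundspeed=111.1 kt
Leg 3: heading=235.7°, groundspeed=47.1 kt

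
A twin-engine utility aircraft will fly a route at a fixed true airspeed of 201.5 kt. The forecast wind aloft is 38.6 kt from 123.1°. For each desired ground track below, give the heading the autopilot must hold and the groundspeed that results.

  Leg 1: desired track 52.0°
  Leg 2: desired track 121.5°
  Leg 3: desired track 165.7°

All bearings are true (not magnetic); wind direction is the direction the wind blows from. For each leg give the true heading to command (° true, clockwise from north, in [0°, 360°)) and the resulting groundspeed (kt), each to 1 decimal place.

Leg 1: desired track 52.0°; wind correction +10.4° → command heading 62.4°, groundspeed 185.7 kt
Leg 2: desired track 121.5°; wind correction +0.3° → command heading 121.8°, groundspeed 162.9 kt
Leg 3: desired track 165.7°; wind correction -7.5° → command heading 158.2°, groundspeed 171.4 kt

Leg 1: heading=62.4°, groundspeed=185.7 kt
Leg 2: heading=121.8°, groundspeed=162.9 kt
Leg 3: heading=158.2°, groundspeed=171.4 kt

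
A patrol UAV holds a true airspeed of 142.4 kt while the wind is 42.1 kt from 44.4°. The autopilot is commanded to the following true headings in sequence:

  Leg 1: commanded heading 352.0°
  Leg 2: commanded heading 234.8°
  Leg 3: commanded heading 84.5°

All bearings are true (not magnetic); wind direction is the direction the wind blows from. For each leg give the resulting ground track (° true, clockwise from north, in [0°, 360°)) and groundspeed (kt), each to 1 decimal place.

Leg 1: track=336.1°, groundspeed=121.4 kt
Leg 2: track=232.4°, groundspeed=184.0 kt
Leg 3: track=98.3°, groundspeed=113.5 kt

Leg 1: heading 352.0°; drift -15.9° → track 336.1°, groundspeed 121.4 kt
Leg 2: heading 234.8°; drift -2.4° → track 232.4°, groundspeed 184.0 kt
Leg 3: heading 84.5°; drift +13.8° → track 98.3°, groundspeed 113.5 kt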